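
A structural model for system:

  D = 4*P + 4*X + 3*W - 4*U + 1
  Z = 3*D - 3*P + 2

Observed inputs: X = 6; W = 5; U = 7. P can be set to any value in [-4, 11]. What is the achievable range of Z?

2 to 137

Substituting into the D equation gives D = 4*P + 12.
Substituting into the Z equation gives Z = 9*P + 38.
Linear in P, so extremes are at the endpoints: P = -4 gives Z = 2; P = 11 gives Z = 137.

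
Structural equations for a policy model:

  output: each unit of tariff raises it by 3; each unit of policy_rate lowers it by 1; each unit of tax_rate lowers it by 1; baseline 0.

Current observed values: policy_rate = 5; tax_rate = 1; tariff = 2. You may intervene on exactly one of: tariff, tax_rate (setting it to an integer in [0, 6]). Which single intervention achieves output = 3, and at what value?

Intervening on tariff: with other inputs at their observed values, output = 3*tariff - 6. Solving for 3 gives tariff = 3, within [0, 6].
Intervening on tax_rate: output = -tax_rate + 1. Reaching 3 requires tax_rate = -2, outside [0, 6].

set tariff = 3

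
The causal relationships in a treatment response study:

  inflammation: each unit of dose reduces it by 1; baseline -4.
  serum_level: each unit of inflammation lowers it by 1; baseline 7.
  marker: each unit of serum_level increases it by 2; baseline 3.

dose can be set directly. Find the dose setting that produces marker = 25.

dose = 0

Substituting into the serum_level equation gives serum_level = dose + 11.
Substituting into the marker equation gives marker = 2*dose + 25.
Solve 2*dose + 25 = 25: dose = (25 - 25) / 2 = 0.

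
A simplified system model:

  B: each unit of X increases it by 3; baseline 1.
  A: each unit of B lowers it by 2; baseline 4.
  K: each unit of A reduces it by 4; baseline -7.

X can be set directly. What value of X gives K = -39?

X = -1

Substituting into the A equation gives A = -6*X + 2.
This gives K = 24*X - 15.
Solve 24*X - 15 = -39: X = (-39 + 15) / 24 = -1.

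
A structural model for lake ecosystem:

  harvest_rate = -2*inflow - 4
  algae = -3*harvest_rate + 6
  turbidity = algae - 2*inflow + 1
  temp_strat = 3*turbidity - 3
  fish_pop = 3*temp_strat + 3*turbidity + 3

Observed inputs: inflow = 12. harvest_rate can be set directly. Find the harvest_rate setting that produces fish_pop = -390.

Intervening on harvest_rate fixes its value directly, overriding its dependence on inflow.
Substituting into the turbidity equation gives turbidity = -3*harvest_rate - 17.
Substituting into the temp_strat equation gives temp_strat = -9*harvest_rate - 54.
fish_pop becomes -36*harvest_rate - 210.
Solve -36*harvest_rate - 210 = -390: harvest_rate = (-390 + 210) / -36 = 5.

harvest_rate = 5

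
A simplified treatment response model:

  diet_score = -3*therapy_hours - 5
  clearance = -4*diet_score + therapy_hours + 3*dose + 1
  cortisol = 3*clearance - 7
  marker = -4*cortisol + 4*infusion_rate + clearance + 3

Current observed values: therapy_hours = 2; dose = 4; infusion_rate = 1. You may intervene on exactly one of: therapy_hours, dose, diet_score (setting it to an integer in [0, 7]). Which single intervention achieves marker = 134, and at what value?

Intervening on therapy_hours: marker = -143*therapy_hours - 328. Reaching 134 requires therapy_hours = -42/13, not an integer.
Intervening on dose: marker = -33*dose - 482. Reaching 134 requires dose = -56/3, not an integer.
Intervening on diet_score: with other inputs at their observed values, marker = 44*diet_score - 130. Solving for 134 gives diet_score = 6, within [0, 7].

set diet_score = 6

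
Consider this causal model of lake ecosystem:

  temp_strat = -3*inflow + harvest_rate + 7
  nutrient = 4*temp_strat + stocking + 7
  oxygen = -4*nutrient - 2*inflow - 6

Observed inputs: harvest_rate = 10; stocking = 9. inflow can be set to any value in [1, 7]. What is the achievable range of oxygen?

Substituting into the temp_strat equation gives temp_strat = -3*inflow + 17.
This gives nutrient = -12*inflow + 84.
So oxygen = 46*inflow - 342.
Linear in inflow, so extremes are at the endpoints: inflow = 1 gives oxygen = -296; inflow = 7 gives oxygen = -20.

-296 to -20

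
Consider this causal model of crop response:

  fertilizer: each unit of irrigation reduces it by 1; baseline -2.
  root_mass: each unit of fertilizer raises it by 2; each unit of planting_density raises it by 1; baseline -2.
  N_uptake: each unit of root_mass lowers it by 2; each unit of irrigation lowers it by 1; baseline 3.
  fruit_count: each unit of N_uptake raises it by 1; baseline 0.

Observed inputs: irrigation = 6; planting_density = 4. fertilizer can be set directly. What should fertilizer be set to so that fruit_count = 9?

Intervening on fertilizer fixes its value directly, overriding its dependence on irrigation.
Substituting into the root_mass equation gives root_mass = 2*fertilizer + 2.
N_uptake becomes -4*fertilizer - 7.
Substituting into the fruit_count equation gives fruit_count = -4*fertilizer - 7.
Solve -4*fertilizer - 7 = 9: fertilizer = (9 + 7) / -4 = -4.

fertilizer = -4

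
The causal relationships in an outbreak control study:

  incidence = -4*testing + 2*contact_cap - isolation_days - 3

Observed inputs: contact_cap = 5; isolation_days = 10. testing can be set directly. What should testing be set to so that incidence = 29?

testing = -8

Substituting into the incidence equation gives incidence = -4*testing - 3.
Solve -4*testing - 3 = 29: testing = (29 + 3) / -4 = -8.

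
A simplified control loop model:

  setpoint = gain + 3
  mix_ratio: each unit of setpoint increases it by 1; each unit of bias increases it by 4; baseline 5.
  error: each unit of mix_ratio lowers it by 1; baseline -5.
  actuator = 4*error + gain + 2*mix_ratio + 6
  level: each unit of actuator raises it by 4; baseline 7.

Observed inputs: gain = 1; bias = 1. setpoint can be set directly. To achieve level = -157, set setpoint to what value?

setpoint = 5

Intervening on setpoint fixes its value directly, overriding its dependence on gain.
Substituting into the mix_ratio equation gives mix_ratio = setpoint + 9.
This gives error = -setpoint - 14.
This gives actuator = -2*setpoint - 31.
This gives level = -8*setpoint - 117.
Solve -8*setpoint - 117 = -157: setpoint = (-157 + 117) / -8 = 5.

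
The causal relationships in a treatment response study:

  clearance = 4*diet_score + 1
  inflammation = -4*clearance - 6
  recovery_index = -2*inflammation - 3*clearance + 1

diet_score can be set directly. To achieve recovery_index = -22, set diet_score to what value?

Substituting into the inflammation equation gives inflammation = -16*diet_score - 10.
Substituting into the recovery_index equation gives recovery_index = 20*diet_score + 18.
Solve 20*diet_score + 18 = -22: diet_score = (-22 - 18) / 20 = -2.

diet_score = -2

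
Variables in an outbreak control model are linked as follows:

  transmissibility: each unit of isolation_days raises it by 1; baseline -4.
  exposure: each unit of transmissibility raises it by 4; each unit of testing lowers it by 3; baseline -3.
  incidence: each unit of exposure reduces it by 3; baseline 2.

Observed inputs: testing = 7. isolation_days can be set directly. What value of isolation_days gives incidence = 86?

isolation_days = 3

Substituting into the exposure equation gives exposure = 4*isolation_days - 40.
So incidence = -12*isolation_days + 122.
Solve -12*isolation_days + 122 = 86: isolation_days = (86 - 122) / -12 = 3.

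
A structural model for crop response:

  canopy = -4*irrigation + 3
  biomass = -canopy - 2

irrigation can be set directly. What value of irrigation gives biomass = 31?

Substituting into the biomass equation gives biomass = 4*irrigation - 5.
Solve 4*irrigation - 5 = 31: irrigation = (31 + 5) / 4 = 9.

irrigation = 9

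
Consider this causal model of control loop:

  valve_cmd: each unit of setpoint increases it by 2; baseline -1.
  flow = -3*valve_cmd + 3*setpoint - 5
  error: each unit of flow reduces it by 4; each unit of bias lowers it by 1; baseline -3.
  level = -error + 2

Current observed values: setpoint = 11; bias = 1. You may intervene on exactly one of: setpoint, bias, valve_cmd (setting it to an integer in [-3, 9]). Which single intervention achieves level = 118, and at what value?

Intervening on setpoint: level = -12*setpoint - 2. Reaching 118 requires setpoint = -10, outside [-3, 9].
Intervening on bias: level = bias - 135. Reaching 118 requires bias = 253, outside [-3, 9].
Intervening on valve_cmd: with other inputs at their observed values, level = -12*valve_cmd + 118. Solving for 118 gives valve_cmd = 0, within [-3, 9].

set valve_cmd = 0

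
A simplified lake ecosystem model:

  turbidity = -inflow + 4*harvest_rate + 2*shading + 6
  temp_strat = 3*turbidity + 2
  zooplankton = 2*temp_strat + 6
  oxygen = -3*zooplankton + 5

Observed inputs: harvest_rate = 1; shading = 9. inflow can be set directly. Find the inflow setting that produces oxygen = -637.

Substituting into the turbidity equation gives turbidity = -inflow + 28.
temp_strat becomes -3*inflow + 86.
So zooplankton = -6*inflow + 178.
Substituting into the oxygen equation gives oxygen = 18*inflow - 529.
Solve 18*inflow - 529 = -637: inflow = (-637 + 529) / 18 = -6.

inflow = -6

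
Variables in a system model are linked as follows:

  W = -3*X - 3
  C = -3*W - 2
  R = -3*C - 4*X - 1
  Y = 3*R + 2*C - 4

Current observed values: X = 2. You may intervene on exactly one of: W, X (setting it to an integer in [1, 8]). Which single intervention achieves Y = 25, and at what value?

Intervening on W: with other inputs at their observed values, Y = 21*W - 17. Solving for 25 gives W = 2, within [1, 8].
Intervening on X: Y = -75*X - 56. Reaching 25 requires X = -27/25, not an integer.

set W = 2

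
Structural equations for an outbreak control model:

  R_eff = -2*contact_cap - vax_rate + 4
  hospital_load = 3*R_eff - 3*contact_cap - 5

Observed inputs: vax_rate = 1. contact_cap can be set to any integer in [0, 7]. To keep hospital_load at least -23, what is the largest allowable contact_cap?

contact_cap = 3

Substituting into the R_eff equation gives R_eff = -2*contact_cap + 3.
hospital_load becomes -9*contact_cap + 4.
Require -9*contact_cap + 4 ≥ -23, so contact_cap ≤ 3.
The largest integer in [0, 7] satisfying this is 3.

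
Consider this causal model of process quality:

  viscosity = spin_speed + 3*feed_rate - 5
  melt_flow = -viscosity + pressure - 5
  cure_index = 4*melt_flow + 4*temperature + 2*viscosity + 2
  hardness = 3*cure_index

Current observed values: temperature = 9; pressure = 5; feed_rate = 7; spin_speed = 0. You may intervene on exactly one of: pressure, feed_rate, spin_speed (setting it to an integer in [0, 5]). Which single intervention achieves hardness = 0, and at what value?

Intervening on pressure: hardness = 12*pressure - 42. Reaching 0 requires pressure = 7/2, not an integer.
Intervening on feed_rate: hardness = -18*feed_rate + 144. Reaching 0 requires feed_rate = 8, outside [0, 5].
Intervening on spin_speed: with other inputs at their observed values, hardness = -6*spin_speed + 18. Solving for 0 gives spin_speed = 3, within [0, 5].

set spin_speed = 3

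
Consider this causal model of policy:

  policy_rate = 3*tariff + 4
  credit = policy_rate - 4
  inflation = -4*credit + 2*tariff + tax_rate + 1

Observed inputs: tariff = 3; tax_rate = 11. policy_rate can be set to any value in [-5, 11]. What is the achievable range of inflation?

-10 to 54

Intervening on policy_rate fixes its value directly, overriding its dependence on tariff.
Substituting into the inflation equation gives inflation = -4*policy_rate + 34.
Linear in policy_rate, so extremes are at the endpoints: policy_rate = -5 gives inflation = 54; policy_rate = 11 gives inflation = -10.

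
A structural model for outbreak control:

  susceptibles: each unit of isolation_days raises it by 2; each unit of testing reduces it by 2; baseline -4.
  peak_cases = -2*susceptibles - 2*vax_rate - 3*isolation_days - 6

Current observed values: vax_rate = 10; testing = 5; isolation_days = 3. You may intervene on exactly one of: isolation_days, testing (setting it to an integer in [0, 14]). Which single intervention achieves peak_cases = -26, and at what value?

Intervening on isolation_days: with other inputs at their observed values, peak_cases = -7*isolation_days + 2. Solving for -26 gives isolation_days = 4, within [0, 14].
Intervening on testing: peak_cases = 4*testing - 39. Reaching -26 requires testing = 13/4, not an integer.

set isolation_days = 4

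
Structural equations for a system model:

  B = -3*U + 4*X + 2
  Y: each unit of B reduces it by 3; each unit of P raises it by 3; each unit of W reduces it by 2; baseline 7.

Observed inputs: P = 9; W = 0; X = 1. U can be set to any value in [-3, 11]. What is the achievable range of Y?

-11 to 115

Substituting into the B equation gives B = -3*U + 6.
Y becomes 9*U + 16.
Linear in U, so extremes are at the endpoints: U = -3 gives Y = -11; U = 11 gives Y = 115.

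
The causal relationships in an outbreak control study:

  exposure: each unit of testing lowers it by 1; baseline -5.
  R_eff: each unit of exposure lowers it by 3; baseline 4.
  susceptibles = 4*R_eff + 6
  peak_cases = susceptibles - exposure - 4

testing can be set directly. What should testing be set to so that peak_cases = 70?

testing = -1

Substituting into the R_eff equation gives R_eff = 3*testing + 19.
This gives susceptibles = 12*testing + 82.
peak_cases becomes 13*testing + 83.
Solve 13*testing + 83 = 70: testing = (70 - 83) / 13 = -1.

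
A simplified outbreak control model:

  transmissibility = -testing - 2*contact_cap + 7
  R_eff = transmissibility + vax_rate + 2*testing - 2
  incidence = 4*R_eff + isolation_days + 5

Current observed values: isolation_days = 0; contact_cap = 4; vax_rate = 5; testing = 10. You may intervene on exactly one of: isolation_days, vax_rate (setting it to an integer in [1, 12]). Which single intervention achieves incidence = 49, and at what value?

set vax_rate = 4

Intervening on isolation_days: incidence = isolation_days + 53. Reaching 49 requires isolation_days = -4, outside [1, 12].
Intervening on vax_rate: with other inputs at their observed values, incidence = 4*vax_rate + 33. Solving for 49 gives vax_rate = 4, within [1, 12].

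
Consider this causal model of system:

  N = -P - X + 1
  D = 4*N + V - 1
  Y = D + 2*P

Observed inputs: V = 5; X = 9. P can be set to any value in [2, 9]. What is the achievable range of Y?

Substituting into the N equation gives N = -P - 8.
So D = -4*P - 28.
Substituting into the Y equation gives Y = -2*P - 28.
Linear in P, so extremes are at the endpoints: P = 2 gives Y = -32; P = 9 gives Y = -46.

-46 to -32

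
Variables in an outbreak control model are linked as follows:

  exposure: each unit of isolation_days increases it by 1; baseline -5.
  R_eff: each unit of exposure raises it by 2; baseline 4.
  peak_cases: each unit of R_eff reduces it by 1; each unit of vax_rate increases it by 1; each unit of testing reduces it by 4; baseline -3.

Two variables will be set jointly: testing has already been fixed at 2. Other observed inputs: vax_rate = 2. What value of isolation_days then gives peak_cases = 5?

With testing held at 2:
Substituting into the R_eff equation gives R_eff = 2*isolation_days - 6.
This gives peak_cases = -2*isolation_days - 3.
Solve -2*isolation_days - 3 = 5: isolation_days = (5 + 3) / -2 = -4.

isolation_days = -4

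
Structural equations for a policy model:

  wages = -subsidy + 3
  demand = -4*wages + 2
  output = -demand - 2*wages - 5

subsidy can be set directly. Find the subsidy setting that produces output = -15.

Substituting into the demand equation gives demand = 4*subsidy - 10.
So output = -2*subsidy - 1.
Solve -2*subsidy - 1 = -15: subsidy = (-15 + 1) / -2 = 7.

subsidy = 7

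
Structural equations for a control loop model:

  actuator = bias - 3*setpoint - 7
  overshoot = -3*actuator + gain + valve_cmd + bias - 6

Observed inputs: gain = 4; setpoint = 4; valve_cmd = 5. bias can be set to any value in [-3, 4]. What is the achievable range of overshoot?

52 to 66

Substituting into the actuator equation gives actuator = bias - 19.
overshoot becomes -2*bias + 60.
Linear in bias, so extremes are at the endpoints: bias = -3 gives overshoot = 66; bias = 4 gives overshoot = 52.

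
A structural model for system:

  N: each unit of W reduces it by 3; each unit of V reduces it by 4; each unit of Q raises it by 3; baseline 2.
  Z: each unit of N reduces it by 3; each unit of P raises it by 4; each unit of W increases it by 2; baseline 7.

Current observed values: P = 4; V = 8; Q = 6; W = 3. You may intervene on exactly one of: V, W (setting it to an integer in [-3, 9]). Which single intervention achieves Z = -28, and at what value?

set V = -2

Intervening on V: with other inputs at their observed values, Z = 12*V - 4. Solving for -28 gives V = -2, within [-3, 9].
Intervening on W: Z = 11*W + 59. Reaching -28 requires W = -87/11, not an integer.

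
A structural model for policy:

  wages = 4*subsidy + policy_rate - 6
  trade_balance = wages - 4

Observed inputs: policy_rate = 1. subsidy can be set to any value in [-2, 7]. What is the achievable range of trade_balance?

Substituting into the wages equation gives wages = 4*subsidy - 5.
trade_balance becomes 4*subsidy - 9.
Linear in subsidy, so extremes are at the endpoints: subsidy = -2 gives trade_balance = -17; subsidy = 7 gives trade_balance = 19.

-17 to 19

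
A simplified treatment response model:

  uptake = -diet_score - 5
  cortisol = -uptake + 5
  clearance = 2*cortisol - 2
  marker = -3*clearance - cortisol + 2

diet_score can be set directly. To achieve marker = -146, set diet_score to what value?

diet_score = 12

Substituting into the cortisol equation gives cortisol = diet_score + 10.
Substituting into the clearance equation gives clearance = 2*diet_score + 18.
marker becomes -7*diet_score - 62.
Solve -7*diet_score - 62 = -146: diet_score = (-146 + 62) / -7 = 12.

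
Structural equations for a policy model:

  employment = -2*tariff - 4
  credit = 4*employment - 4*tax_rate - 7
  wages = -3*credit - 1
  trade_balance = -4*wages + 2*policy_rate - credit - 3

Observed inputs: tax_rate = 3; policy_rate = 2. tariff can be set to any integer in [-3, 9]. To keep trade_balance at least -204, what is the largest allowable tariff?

Substituting into the credit equation gives credit = -8*tariff - 35.
Substituting into the wages equation gives wages = 24*tariff + 104.
So trade_balance = -88*tariff - 380.
Require -88*tariff - 380 ≥ -204, so tariff ≤ -2.
The largest integer in [-3, 9] satisfying this is -2.

tariff = -2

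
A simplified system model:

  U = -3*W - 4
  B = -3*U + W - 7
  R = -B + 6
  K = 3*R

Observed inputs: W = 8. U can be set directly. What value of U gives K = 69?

Intervening on U fixes its value directly, overriding its dependence on W.
Substituting into the B equation gives B = -3*U + 1.
R becomes 3*U + 5.
Substituting into the K equation gives K = 9*U + 15.
Solve 9*U + 15 = 69: U = (69 - 15) / 9 = 6.

U = 6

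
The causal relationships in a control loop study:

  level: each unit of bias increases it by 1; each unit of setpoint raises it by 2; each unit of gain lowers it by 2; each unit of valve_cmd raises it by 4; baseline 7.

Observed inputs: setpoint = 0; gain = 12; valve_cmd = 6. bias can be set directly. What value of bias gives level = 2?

Substituting into the level equation gives level = bias + 7.
Solve bias + 7 = 2: bias = (2 - 7) / 1 = -5.

bias = -5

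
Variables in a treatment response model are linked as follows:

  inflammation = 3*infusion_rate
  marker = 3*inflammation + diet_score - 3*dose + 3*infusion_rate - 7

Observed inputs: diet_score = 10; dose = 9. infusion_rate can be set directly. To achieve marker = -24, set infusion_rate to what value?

Substituting into the marker equation gives marker = 12*infusion_rate - 24.
Solve 12*infusion_rate - 24 = -24: infusion_rate = (-24 + 24) / 12 = 0.

infusion_rate = 0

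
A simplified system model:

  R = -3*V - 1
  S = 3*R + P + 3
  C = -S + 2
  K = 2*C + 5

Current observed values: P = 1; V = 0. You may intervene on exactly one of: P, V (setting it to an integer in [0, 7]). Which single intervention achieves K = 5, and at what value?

set P = 2

Intervening on P: with other inputs at their observed values, K = -2*P + 9. Solving for 5 gives P = 2, within [0, 7].
Intervening on V: K = 18*V + 7. Reaching 5 requires V = -1/9, not an integer.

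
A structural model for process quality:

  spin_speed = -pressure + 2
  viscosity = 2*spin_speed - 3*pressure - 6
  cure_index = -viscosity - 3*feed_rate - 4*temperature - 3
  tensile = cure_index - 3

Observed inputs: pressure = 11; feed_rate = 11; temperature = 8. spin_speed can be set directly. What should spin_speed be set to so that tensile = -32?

Intervening on spin_speed fixes its value directly, overriding its dependence on pressure.
Substituting into the viscosity equation gives viscosity = 2*spin_speed - 39.
So cure_index = -2*spin_speed - 29.
Substituting into the tensile equation gives tensile = -2*spin_speed - 32.
Solve -2*spin_speed - 32 = -32: spin_speed = (-32 + 32) / -2 = 0.

spin_speed = 0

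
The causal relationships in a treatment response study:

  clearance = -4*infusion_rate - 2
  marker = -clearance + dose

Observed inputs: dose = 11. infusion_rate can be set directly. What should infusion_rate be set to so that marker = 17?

infusion_rate = 1

Substituting into the marker equation gives marker = 4*infusion_rate + 13.
Solve 4*infusion_rate + 13 = 17: infusion_rate = (17 - 13) / 4 = 1.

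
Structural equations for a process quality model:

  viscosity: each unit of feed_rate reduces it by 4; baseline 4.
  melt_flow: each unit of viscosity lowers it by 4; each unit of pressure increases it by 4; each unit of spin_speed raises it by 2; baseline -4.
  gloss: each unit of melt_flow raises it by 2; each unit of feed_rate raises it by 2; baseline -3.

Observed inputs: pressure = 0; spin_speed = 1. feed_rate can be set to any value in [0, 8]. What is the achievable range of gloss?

-39 to 233

Substituting into the melt_flow equation gives melt_flow = 16*feed_rate - 18.
gloss becomes 34*feed_rate - 39.
Linear in feed_rate, so extremes are at the endpoints: feed_rate = 0 gives gloss = -39; feed_rate = 8 gives gloss = 233.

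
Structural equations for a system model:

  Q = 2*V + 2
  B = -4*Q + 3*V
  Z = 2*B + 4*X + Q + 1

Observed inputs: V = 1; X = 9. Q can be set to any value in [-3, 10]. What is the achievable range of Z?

-27 to 64

Intervening on Q fixes its value directly, overriding its dependence on V.
Substituting into the B equation gives B = -4*Q + 3.
Substituting into the Z equation gives Z = -7*Q + 43.
Linear in Q, so extremes are at the endpoints: Q = -3 gives Z = 64; Q = 10 gives Z = -27.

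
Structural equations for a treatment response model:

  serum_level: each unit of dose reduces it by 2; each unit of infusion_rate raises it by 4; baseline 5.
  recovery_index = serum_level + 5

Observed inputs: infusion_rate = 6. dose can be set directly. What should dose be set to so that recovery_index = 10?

Substituting into the serum_level equation gives serum_level = -2*dose + 29.
recovery_index becomes -2*dose + 34.
Solve -2*dose + 34 = 10: dose = (10 - 34) / -2 = 12.

dose = 12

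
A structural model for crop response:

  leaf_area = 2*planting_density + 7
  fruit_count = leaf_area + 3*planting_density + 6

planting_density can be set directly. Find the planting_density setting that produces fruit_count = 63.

Substituting into the fruit_count equation gives fruit_count = 5*planting_density + 13.
Solve 5*planting_density + 13 = 63: planting_density = (63 - 13) / 5 = 10.

planting_density = 10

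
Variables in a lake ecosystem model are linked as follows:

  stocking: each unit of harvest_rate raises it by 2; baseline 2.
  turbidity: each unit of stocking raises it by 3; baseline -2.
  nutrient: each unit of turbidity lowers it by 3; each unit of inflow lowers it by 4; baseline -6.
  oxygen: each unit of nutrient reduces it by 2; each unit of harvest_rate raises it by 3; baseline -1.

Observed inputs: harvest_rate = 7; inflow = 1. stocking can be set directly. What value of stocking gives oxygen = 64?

stocking = 2

Intervening on stocking fixes its value directly, overriding its dependence on harvest_rate.
Substituting into the nutrient equation gives nutrient = -9*stocking - 4.
Substituting into the oxygen equation gives oxygen = 18*stocking + 28.
Solve 18*stocking + 28 = 64: stocking = (64 - 28) / 18 = 2.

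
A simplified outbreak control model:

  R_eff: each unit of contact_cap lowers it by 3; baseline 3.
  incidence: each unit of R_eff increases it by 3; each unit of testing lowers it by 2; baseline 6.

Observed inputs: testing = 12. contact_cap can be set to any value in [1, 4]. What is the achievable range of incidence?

Substituting into the incidence equation gives incidence = -9*contact_cap - 9.
Linear in contact_cap, so extremes are at the endpoints: contact_cap = 1 gives incidence = -18; contact_cap = 4 gives incidence = -45.

-45 to -18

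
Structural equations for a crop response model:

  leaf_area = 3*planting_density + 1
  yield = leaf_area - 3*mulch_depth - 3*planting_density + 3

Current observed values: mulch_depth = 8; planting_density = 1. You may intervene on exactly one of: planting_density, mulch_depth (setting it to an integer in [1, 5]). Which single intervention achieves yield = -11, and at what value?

Intervening on planting_density: the paths from planting_density to yield cancel (net effect zero), leaving yield = -20; -11 is unreachable this way.
Intervening on mulch_depth: with other inputs at their observed values, yield = -3*mulch_depth + 4. Solving for -11 gives mulch_depth = 5, within [1, 5].

set mulch_depth = 5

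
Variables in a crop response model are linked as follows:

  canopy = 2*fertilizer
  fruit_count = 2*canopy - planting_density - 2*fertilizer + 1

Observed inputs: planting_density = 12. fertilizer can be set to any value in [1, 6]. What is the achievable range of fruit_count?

Substituting into the fruit_count equation gives fruit_count = 2*fertilizer - 11.
Linear in fertilizer, so extremes are at the endpoints: fertilizer = 1 gives fruit_count = -9; fertilizer = 6 gives fruit_count = 1.

-9 to 1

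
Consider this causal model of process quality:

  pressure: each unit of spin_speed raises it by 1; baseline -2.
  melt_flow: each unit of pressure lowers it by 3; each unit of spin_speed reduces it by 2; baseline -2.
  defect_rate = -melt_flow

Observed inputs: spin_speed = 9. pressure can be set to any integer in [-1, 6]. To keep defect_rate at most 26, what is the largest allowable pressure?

pressure = 2

Intervening on pressure fixes its value directly, overriding its dependence on spin_speed.
Substituting into the melt_flow equation gives melt_flow = -3*pressure - 20.
defect_rate becomes 3*pressure + 20.
Require 3*pressure + 20 ≤ 26, so pressure ≤ 2.
The largest integer in [-1, 6] satisfying this is 2.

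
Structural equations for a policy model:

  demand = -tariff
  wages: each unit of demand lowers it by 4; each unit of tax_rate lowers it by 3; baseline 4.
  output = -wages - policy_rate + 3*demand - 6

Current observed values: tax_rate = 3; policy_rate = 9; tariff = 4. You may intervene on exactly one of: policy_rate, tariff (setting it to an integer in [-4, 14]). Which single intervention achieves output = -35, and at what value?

set policy_rate = 6

Intervening on policy_rate: with other inputs at their observed values, output = -policy_rate - 29. Solving for -35 gives policy_rate = 6, within [-4, 14].
Intervening on tariff: output = -7*tariff - 10. Reaching -35 requires tariff = 25/7, not an integer.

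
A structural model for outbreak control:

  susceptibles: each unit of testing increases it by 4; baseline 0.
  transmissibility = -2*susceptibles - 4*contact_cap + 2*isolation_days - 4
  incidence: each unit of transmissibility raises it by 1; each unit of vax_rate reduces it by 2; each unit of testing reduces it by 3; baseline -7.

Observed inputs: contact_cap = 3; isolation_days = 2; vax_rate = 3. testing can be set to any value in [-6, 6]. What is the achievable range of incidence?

-91 to 41

Substituting into the transmissibility equation gives transmissibility = -8*testing - 12.
So incidence = -11*testing - 25.
Linear in testing, so extremes are at the endpoints: testing = -6 gives incidence = 41; testing = 6 gives incidence = -91.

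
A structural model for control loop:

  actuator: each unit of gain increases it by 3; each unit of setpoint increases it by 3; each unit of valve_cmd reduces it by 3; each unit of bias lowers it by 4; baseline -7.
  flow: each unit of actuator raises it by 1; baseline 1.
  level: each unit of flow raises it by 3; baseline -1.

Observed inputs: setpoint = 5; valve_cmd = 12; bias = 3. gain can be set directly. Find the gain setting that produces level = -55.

gain = 7

Substituting into the actuator equation gives actuator = 3*gain - 40.
flow becomes 3*gain - 39.
Substituting into the level equation gives level = 9*gain - 118.
Solve 9*gain - 118 = -55: gain = (-55 + 118) / 9 = 7.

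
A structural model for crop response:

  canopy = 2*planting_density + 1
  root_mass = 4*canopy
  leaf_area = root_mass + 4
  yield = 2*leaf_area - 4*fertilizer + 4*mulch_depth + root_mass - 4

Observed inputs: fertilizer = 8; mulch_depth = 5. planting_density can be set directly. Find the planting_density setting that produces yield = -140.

planting_density = -6

Substituting into the root_mass equation gives root_mass = 8*planting_density + 4.
Substituting into the leaf_area equation gives leaf_area = 8*planting_density + 8.
This gives yield = 24*planting_density + 4.
Solve 24*planting_density + 4 = -140: planting_density = (-140 - 4) / 24 = -6.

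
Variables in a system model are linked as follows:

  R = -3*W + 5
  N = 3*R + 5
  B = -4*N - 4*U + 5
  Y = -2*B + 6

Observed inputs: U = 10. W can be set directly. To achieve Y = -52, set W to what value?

Substituting into the N equation gives N = -9*W + 20.
B becomes 36*W - 115.
Substituting into the Y equation gives Y = -72*W + 236.
Solve -72*W + 236 = -52: W = (-52 - 236) / -72 = 4.

W = 4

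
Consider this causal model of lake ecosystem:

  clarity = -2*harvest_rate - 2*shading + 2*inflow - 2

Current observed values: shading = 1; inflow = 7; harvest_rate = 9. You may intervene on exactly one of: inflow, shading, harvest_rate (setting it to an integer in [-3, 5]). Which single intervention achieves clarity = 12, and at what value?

set harvest_rate = -1

Intervening on inflow: clarity = 2*inflow - 22. Reaching 12 requires inflow = 17, outside [-3, 5].
Intervening on shading: clarity = -2*shading - 6. Reaching 12 requires shading = -9, outside [-3, 5].
Intervening on harvest_rate: with other inputs at their observed values, clarity = -2*harvest_rate + 10. Solving for 12 gives harvest_rate = -1, within [-3, 5].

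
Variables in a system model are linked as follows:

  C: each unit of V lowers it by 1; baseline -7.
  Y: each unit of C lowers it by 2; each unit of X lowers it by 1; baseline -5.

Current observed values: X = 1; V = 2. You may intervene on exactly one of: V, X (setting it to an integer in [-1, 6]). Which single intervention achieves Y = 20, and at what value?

set V = 6

Intervening on V: with other inputs at their observed values, Y = 2*V + 8. Solving for 20 gives V = 6, within [-1, 6].
Intervening on X: Y = -X + 13. Reaching 20 requires X = -7, outside [-1, 6].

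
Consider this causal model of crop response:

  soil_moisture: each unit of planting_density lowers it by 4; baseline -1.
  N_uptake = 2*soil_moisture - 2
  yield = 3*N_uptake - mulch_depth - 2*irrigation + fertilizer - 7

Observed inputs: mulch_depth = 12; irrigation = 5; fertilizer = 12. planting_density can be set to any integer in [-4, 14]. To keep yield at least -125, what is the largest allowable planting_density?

Substituting into the N_uptake equation gives N_uptake = -8*planting_density - 4.
This gives yield = -24*planting_density - 29.
Require -24*planting_density - 29 ≥ -125, so planting_density ≤ 4.
The largest integer in [-4, 14] satisfying this is 4.

planting_density = 4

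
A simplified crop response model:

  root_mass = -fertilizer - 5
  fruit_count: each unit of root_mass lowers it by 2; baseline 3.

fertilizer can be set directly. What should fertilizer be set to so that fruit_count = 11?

fertilizer = -1

Substituting into the fruit_count equation gives fruit_count = 2*fertilizer + 13.
Solve 2*fertilizer + 13 = 11: fertilizer = (11 - 13) / 2 = -1.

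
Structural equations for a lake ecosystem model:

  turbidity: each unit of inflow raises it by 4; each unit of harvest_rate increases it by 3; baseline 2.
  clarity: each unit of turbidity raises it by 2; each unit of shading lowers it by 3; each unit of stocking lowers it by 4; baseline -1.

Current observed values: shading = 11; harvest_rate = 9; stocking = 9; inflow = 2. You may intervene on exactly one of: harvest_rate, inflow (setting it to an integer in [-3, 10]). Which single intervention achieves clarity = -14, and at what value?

set harvest_rate = 6

Intervening on harvest_rate: with other inputs at their observed values, clarity = 6*harvest_rate - 50. Solving for -14 gives harvest_rate = 6, within [-3, 10].
Intervening on inflow: clarity = 8*inflow - 12. Reaching -14 requires inflow = -1/4, not an integer.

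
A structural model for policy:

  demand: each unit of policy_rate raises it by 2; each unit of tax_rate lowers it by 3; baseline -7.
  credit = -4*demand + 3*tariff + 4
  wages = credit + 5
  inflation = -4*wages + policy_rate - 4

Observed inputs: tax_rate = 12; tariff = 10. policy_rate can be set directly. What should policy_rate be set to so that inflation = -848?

policy_rate = 0

Substituting into the demand equation gives demand = 2*policy_rate - 43.
Substituting into the credit equation gives credit = -8*policy_rate + 206.
Substituting into the wages equation gives wages = -8*policy_rate + 211.
inflation becomes 33*policy_rate - 848.
Solve 33*policy_rate - 848 = -848: policy_rate = (-848 + 848) / 33 = 0.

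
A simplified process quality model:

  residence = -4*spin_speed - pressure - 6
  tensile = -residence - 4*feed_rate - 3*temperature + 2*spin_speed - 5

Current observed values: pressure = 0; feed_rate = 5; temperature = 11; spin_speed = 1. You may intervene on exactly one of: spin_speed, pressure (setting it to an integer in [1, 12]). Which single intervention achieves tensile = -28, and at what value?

set spin_speed = 4

Intervening on spin_speed: with other inputs at their observed values, tensile = 6*spin_speed - 52. Solving for -28 gives spin_speed = 4, within [1, 12].
Intervening on pressure: tensile = pressure - 46. Reaching -28 requires pressure = 18, outside [1, 12].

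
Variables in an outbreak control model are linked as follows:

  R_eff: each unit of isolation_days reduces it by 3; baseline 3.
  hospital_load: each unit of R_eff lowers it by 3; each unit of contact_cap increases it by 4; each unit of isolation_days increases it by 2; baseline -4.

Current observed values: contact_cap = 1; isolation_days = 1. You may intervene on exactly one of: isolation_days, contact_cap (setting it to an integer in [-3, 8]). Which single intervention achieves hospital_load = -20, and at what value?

Intervening on isolation_days: with other inputs at their observed values, hospital_load = 11*isolation_days - 9. Solving for -20 gives isolation_days = -1, within [-3, 8].
Intervening on contact_cap: hospital_load = 4*contact_cap - 2. Reaching -20 requires contact_cap = -9/2, not an integer.

set isolation_days = -1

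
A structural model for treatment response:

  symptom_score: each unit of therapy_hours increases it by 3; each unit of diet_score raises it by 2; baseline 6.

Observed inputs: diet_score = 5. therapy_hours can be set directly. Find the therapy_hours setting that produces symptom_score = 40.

therapy_hours = 8

Substituting into the symptom_score equation gives symptom_score = 3*therapy_hours + 16.
Solve 3*therapy_hours + 16 = 40: therapy_hours = (40 - 16) / 3 = 8.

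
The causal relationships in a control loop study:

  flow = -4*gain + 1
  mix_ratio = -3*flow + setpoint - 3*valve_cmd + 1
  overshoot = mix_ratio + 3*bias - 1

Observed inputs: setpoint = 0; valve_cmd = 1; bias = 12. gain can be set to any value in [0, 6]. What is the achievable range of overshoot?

30 to 102

Substituting into the mix_ratio equation gives mix_ratio = 12*gain - 5.
So overshoot = 12*gain + 30.
Linear in gain, so extremes are at the endpoints: gain = 0 gives overshoot = 30; gain = 6 gives overshoot = 102.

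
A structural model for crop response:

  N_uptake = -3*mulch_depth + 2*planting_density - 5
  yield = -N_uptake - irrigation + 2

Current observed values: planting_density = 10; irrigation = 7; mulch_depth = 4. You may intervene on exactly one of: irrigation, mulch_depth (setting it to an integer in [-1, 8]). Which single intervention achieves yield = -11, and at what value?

set mulch_depth = 3

Intervening on irrigation: yield = -irrigation - 1. Reaching -11 requires irrigation = 10, outside [-1, 8].
Intervening on mulch_depth: with other inputs at their observed values, yield = 3*mulch_depth - 20. Solving for -11 gives mulch_depth = 3, within [-1, 8].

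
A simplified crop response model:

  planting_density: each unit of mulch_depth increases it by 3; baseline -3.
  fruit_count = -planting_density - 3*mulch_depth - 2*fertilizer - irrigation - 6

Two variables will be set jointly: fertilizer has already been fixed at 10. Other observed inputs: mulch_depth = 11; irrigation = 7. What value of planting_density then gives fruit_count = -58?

planting_density = -8

With fertilizer held at 10:
Intervening on planting_density fixes its value directly, overriding its dependence on mulch_depth.
Substituting into the fruit_count equation gives fruit_count = -planting_density - 66.
Solve -planting_density - 66 = -58: planting_density = (-58 + 66) / -1 = -8.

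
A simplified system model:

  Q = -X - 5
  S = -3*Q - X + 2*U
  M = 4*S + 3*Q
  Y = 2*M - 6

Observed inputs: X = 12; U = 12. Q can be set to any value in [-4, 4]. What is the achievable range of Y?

18 to 162

Intervening on Q fixes its value directly, overriding its dependence on X.
Substituting into the S equation gives S = -3*Q + 12.
So M = -9*Q + 48.
Substituting into the Y equation gives Y = -18*Q + 90.
Linear in Q, so extremes are at the endpoints: Q = -4 gives Y = 162; Q = 4 gives Y = 18.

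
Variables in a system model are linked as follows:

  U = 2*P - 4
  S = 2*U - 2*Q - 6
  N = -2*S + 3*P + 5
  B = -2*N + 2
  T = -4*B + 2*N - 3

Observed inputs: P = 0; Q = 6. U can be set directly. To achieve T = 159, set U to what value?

U = 6

Intervening on U fixes its value directly, overriding its dependence on P.
Substituting into the S equation gives S = 2*U - 18.
N becomes -4*U + 41.
Substituting into the B equation gives B = 8*U - 80.
Substituting into the T equation gives T = -40*U + 399.
Solve -40*U + 399 = 159: U = (159 - 399) / -40 = 6.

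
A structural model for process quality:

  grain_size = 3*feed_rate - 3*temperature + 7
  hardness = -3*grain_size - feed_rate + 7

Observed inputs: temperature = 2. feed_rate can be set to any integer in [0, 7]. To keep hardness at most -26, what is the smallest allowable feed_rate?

Substituting into the grain_size equation gives grain_size = 3*feed_rate + 1.
Substituting into the hardness equation gives hardness = -10*feed_rate + 4.
Require -10*feed_rate + 4 ≤ -26, so feed_rate ≥ 3.
The smallest integer in [0, 7] satisfying this is 3.

feed_rate = 3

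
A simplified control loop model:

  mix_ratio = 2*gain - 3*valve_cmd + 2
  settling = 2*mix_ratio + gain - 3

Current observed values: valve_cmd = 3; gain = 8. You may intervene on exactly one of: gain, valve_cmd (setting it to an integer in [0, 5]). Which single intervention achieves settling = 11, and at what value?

Intervening on gain: settling = 5*gain - 17. Reaching 11 requires gain = 28/5, not an integer.
Intervening on valve_cmd: with other inputs at their observed values, settling = -6*valve_cmd + 41. Solving for 11 gives valve_cmd = 5, within [0, 5].

set valve_cmd = 5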